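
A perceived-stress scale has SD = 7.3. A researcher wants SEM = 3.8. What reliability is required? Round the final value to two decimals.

r = 1 − (SEM / SD)² = 1 − (3.8000 / 7.3)² ≃ 1 − 0.2710 ≃ 0.7290

0.73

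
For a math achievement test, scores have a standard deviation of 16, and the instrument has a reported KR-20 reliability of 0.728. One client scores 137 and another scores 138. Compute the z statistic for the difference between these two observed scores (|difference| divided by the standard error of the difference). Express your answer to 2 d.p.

0.08

SEM = 16.0000*√(1 − 0.7280) ≃ 8.3446
SE_diff = SEM * √2 ≃ 8.3446 * 1.4142 ≃ 11.8010
z = |137 − 138| / 11.8010 = 1 / 11.8010 ≃ 0.0847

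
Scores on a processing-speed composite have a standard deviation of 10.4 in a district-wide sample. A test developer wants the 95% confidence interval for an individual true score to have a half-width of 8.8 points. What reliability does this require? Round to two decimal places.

0.81

SEM needed = half-width / z = 8.8/1.96 ≈ 4.490
r = 1 − (4.490/10.4)² ≈ 1 − 0.186 ≈ 0.814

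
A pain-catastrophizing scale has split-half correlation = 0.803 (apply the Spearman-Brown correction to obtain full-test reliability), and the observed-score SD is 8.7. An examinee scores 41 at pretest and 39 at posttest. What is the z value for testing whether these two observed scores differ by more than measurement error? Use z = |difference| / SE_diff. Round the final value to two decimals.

Spearman-Brown: r = 2(0.803) / (1 + 0.803) = 1.60600 / 1.80300 ≈ 0.89074
SEM = 8.70000 * √(1 − 0.89074) = 8.70000 * √0.10926 ≈ 8.70000 * 0.33055 ≈ 2.87577
SE_diff = √2 * SEM ≈ 4.06696
z = |41 − 39| / 4.06696 = 2 / 4.06696 ≈ 0.49177

0.49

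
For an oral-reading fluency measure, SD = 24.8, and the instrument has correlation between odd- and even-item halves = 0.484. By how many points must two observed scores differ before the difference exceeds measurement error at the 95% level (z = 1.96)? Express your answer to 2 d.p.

40.54

Spearman-Brown: r = 2(0.484) / (1 + 0.484) = 0.9680 / 1.4840 ≃ 0.6523
SEM = 24.8000×√(1 − 0.6523) ≃ 14.6238
SE_diff = SEM × √2 ≃ 14.6238 × 1.4142 ≃ 20.6811
Minimum reliable difference = 1.96 × SE_diff ≃ 1.96 × 20.6811 ≃ 40.5350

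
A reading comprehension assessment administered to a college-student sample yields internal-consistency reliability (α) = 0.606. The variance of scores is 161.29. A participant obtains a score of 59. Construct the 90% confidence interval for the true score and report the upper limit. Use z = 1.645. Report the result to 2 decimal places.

72.11

σ = 161.29^(1/2) = 12.70000
The standard error of measurement is 12.70000·√(1 − 0.60600) ≃ 12.70000·0.62769 ≃ 7.97172.
1.645 · SEM ≃ 13.11347
Upper limit = 59 + 13.11347 ≃ 72.11347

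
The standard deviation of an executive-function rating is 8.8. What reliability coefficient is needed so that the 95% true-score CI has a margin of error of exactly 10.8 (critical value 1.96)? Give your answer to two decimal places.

0.61

Required SEM = 10.8 / 1.96 ≃ 5.510
r = 1 − (SEM / SD)² = 1 − (5.510 / 8.8)² ≃ 1 − 0.392 ≃ 0.608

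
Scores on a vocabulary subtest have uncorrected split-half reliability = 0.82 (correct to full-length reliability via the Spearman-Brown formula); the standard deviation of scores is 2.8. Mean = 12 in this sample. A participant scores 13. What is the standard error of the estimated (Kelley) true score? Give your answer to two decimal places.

0.84

Full-length reliability (Spearman-Brown) = 2(0.82)/(1+0.82) ≈ 0.901
SE_est = SD * √(r(1 − r)) = 2.800 * √0.089 ≈ 2.800 * 0.299 ≈ 0.836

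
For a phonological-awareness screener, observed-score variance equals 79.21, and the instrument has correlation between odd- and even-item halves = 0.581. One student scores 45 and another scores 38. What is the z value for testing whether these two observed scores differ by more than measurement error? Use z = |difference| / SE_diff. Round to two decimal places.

1.08

SD = √79.21 = 8.9000
r_full = 2·0.581 / (1 + 0.581) ≈ 0.7350
SEM = 8.9000 · √(1 − 0.7350) = 8.9000 · √0.2650 ≈ 8.9000 · 0.5148 ≈ 4.5817
SE_diff = √2 · SEM ≈ 6.4796
z = |45 − 38| / 6.4796 = 7 / 6.4796 ≈ 1.0803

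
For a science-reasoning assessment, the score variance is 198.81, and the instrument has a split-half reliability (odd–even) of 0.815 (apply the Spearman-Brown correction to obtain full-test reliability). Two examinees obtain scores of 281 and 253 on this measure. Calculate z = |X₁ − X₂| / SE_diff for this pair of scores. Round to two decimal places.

4.40

σ = 198.81^(1/2) = 14.1000
Full-length reliability (Spearman-Brown) = 2(0.815)/(1+0.815) ≈ 0.8981
SEM = 14.1000 · √(1 − 0.8981) = 14.1000 · √0.1019 ≈ 14.1000 · 0.3193 ≈ 4.5016
SE_diff = √2 · SEM ≈ 6.3662
z = |281 − 253| / 6.3662 = 28 / 6.3662 ≈ 4.3982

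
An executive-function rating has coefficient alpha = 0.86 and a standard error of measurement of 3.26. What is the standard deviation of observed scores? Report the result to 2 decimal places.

σ = SEM·(1 − r)^(−1/2) ≃ 3.26×2.673 ≃ 8.713

8.71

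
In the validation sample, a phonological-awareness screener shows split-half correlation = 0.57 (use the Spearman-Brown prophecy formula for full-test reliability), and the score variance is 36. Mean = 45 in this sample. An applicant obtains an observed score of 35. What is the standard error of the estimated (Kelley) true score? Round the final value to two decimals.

2.68

SD = √36 ≈ 6.0000
Spearman-Brown: r = 2(0.57) / (1 + 0.57) = 1.1400 / 1.5700 ≈ 0.7261
SE_est = 6.0000·√[r(1 − r)] ≈ 2.6757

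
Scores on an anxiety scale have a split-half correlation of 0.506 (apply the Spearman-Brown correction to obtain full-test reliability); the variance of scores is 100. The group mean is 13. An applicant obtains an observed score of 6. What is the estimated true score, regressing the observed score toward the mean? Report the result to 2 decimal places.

Spearman-Brown: r = 2(0.506) / (1 + 0.506) = 1.012 / 1.506 ≃ 0.672
T̂ = r·X + (1 − r)·M = 0.672×6 + 0.328×13 = 4.032 + 4.264 ≃ 8.296

8.30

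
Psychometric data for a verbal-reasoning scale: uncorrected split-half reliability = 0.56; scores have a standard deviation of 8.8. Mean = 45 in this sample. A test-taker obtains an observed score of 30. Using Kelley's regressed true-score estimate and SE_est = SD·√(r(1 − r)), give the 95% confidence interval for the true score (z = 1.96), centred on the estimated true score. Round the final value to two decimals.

r_full = 2·0.56 / (1 + 0.56) ≃ 0.7179
T̂ = r·X + (1 − r)·M = 0.7179×30 + 0.2821×45 ≃ 21.5385 + 12.6923 ≃ 34.2308
SE_est = SD × √(r(1 − r)) = 8.8000 × √0.2025 ≃ 8.8000 × 0.4500 ≃ 3.9600
CI = 34.2308 ± 1.96 × 3.9600 → [26.4692, 41.9923]

[26.47, 41.99]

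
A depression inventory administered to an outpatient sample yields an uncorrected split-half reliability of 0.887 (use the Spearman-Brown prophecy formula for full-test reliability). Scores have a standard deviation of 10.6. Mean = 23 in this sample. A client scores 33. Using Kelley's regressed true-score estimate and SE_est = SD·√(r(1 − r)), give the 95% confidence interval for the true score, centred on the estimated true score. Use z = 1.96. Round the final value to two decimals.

[27.47, 37.33]

r_full = 2·0.887 / (1 + 0.887) ≈ 0.9401
T̂ = 0.9401(33) + 0.0599(23) ≈ 32.4012
SE_est = SD · √(r(1 − r)) = 10.6000 · √0.0563 ≈ 10.6000 · 0.2373 ≈ 2.5151
CI = 32.4012 ± 1.96 · 2.5151 → [27.4716, 37.3307]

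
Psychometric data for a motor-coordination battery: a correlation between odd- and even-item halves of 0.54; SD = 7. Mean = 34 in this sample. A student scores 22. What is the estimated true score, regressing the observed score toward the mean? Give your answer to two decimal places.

25.58

r_full = 2·0.54 / (1 + 0.54) ≃ 0.701
T̂ = 0.701(22) + 0.299(34) ≃ 25.584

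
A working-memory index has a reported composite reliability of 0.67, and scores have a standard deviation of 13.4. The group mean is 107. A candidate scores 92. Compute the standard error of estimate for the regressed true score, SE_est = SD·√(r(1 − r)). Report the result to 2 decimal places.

6.30

SE_est = 13.400·√(0.670·0.330) ≈ 6.301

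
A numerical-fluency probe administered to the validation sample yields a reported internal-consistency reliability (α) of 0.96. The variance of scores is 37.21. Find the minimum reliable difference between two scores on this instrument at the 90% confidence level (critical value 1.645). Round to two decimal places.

2.84

SD = √37.21 ≈ 6.100
SEM = 6.100 × √(1 − 0.960) = 6.100 × √0.040 ≈ 6.100 × 0.200 ≈ 1.220
Standard error of the difference = 1.220·√2 ≈ 1.725
Smallest detectable difference = 1.645×1.725 ≈ 2.838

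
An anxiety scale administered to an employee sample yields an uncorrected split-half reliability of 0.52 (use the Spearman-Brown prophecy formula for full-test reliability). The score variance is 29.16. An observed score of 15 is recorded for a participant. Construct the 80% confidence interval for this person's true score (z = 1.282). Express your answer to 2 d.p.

[11.11, 18.89]

SD = √29.16 = 5.400
Spearman-Brown: r = 2(0.52) / (1 + 0.52) = 1.040 / 1.520 ≈ 0.684
The standard error of measurement is 5.400·√(1 − 0.684) ≈ 5.400·0.562 ≈ 3.035.
1.282 · SEM ≈ 3.890
80% CI: 15 ± 3.890 = [11.110, 18.890]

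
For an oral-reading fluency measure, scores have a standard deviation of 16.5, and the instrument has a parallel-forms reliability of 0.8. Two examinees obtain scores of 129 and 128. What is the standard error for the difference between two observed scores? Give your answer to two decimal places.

SEM = 16.500·√(1 − 0.800) ≈ 7.379
Standard error of the difference = 7.379·√2 ≈ 10.436

10.44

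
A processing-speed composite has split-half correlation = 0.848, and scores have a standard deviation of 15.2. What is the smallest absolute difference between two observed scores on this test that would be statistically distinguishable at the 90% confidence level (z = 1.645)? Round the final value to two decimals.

10.14

r_full = 2·0.848 / (1 + 0.848) ≈ 0.91775
The standard error of measurement is 15.20000×√(1 − 0.91775) ≈ 15.20000×0.28679 ≈ 4.35928.
SE_diff = SEM × √2 ≈ 4.35928 × 1.41421 ≈ 6.16495
Minimum reliable difference = 1.645 × SE_diff ≈ 1.645 × 6.16495 ≈ 10.14134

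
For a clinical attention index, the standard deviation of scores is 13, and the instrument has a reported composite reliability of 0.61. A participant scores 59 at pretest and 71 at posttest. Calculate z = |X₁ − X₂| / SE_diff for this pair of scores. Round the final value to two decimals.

1.05

The standard error of measurement is 13.0000·√(1 − 0.6100) ≃ 13.0000·0.6245 ≃ 8.1185.
SE_diff = √2 · SEM ≃ 11.4813
z = |59 − 71| / 11.4813 = 12 / 11.4813 ≃ 1.0452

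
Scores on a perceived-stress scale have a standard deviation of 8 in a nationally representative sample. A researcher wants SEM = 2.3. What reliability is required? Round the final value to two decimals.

r = 1 − (2.30000/8)² ≈ 1 − 0.08266 ≈ 0.91734

0.92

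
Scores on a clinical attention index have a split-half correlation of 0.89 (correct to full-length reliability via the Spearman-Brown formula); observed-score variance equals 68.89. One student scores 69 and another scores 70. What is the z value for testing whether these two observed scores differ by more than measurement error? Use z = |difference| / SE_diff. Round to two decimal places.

0.35

SD = √68.89 = 8.30000
r_full = 2·0.89 / (1 + 0.89) ≈ 0.94180
SEM = 8.30000×√(1 − 0.94180) ≈ 2.00237
Standard error of the difference = 2.00237·√2 ≈ 2.83177
z = |69 − 70| / 2.83177 = 1 / 2.83177 ≈ 0.35314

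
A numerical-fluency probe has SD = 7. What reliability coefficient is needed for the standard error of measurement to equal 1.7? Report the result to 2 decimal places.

0.94

r = 1 − (1.7000/7)² ≈ 1 − 0.0590 ≈ 0.9410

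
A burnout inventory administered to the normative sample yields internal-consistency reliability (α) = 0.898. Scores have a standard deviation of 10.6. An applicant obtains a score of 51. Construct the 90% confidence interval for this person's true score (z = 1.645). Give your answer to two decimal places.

[45.43, 56.57]

SEM = 10.60000 × √(1 − 0.89800) = 10.60000 × √0.10200 ≈ 10.60000 × 0.31937 ≈ 3.38537
Margin = 1.645 × 3.38537 ≈ 5.56893
Interval: (45.43107, 56.56893)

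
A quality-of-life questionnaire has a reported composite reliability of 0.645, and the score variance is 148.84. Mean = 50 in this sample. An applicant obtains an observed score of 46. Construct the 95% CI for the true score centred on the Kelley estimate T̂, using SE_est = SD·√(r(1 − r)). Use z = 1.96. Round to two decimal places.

[35.98, 58.86]

σ = 148.84^(1/2) = 12.20000
T̂ = r·X + (1 − r)·M = 0.64500·46 + 0.35500·50 = 29.67000 + 17.75000 ≈ 47.42000
SE_est = 12.20000·√[r(1 − r)] ≈ 5.83786
CI = 47.42000 ± 1.96 · 5.83786 → [35.97779, 58.86221]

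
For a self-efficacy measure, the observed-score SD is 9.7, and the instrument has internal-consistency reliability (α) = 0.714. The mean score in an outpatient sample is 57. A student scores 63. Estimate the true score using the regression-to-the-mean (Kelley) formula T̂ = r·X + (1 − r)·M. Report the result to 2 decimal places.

61.28

T̂ = r·X + (1 − r)·M = 0.714·63 + 0.286·57 = 44.982 + 16.302 ≈ 61.284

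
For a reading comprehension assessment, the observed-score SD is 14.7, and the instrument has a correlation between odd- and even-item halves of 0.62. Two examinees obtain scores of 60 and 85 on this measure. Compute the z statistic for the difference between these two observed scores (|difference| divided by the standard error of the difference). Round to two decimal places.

2.48

r_full = 2·0.62 / (1 + 0.62) ≈ 0.7654
SEM = 14.7000·√(1 − 0.7654) ≈ 7.1195
Standard error of the difference = 7.1195·√2 ≈ 10.0685
z = |60 − 85| / 10.0685 = 25 / 10.0685 ≈ 2.4830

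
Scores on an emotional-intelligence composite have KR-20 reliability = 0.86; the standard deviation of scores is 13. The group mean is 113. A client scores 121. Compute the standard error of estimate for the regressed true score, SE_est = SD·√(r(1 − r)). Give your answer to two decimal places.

4.51

SE_est = SD * √(r(1 − r)) = 13.0000 * √0.1204 ≈ 13.0000 * 0.3470 ≈ 4.5108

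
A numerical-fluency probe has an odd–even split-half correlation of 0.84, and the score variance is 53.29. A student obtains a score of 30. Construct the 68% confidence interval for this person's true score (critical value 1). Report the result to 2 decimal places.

σ = 53.29^(1/2) = 7.300
r_full = 2·0.84 / (1 + 0.84) ≈ 0.913
The standard error of measurement is 7.300*√(1 − 0.913) ≈ 7.300*0.295 ≈ 2.153.
Margin = 1 * 2.153 ≈ 2.153
68% CI: 30 ± 2.153 = [27.847, 32.153]

[27.85, 32.15]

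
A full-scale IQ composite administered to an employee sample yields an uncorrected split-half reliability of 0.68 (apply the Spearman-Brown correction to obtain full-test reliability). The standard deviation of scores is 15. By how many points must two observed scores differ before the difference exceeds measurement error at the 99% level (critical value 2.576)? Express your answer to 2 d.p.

23.85

Spearman-Brown: r = 2(0.68) / (1 + 0.68) = 1.36000 / 1.68000 ≃ 0.80952
SEM = 15.00000*√(1 − 0.80952) ≃ 6.54654
SE_diff = SEM * √2 ≃ 6.54654 * 1.41421 ≃ 9.25820
Minimum reliable difference = 2.576 * SE_diff ≃ 2.576 * 9.25820 ≃ 23.84913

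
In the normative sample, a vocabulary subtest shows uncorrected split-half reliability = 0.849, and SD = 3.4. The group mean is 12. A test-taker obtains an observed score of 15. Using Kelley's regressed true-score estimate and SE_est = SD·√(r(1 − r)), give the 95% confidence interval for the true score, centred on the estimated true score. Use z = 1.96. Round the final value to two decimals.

[12.93, 16.58]

r_full = 2·0.849 / (1 + 0.849) ≈ 0.918
Estimated true score = 0.918×15 + (1 − 0.918)×12 ≈ 14.755
SE_est = 3.400·√[r(1 − r)] ≈ 0.931
CI = 14.755 ± 1.96 × 0.931 → [12.930, 16.580]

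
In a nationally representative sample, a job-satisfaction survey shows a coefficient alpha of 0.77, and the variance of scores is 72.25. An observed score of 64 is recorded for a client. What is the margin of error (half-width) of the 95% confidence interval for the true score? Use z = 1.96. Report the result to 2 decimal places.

7.99

SD = √72.25 ≃ 8.5000
SEM = 8.5000*√(1 − 0.7700) ≃ 4.0765
Half-width = 1.96*4.0765 ≃ 7.9899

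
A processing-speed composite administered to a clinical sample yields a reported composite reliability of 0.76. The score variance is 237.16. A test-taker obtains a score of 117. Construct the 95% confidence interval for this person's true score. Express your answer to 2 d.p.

σ = 237.16^(1/2) = 15.400
SEM = 15.400 * √(1 − 0.760) = 15.400 * √0.240 ≈ 15.400 * 0.490 ≈ 7.544
Half-width = 1.96*7.544 ≈ 14.787
Interval: (102.213, 131.787)

[102.21, 131.79]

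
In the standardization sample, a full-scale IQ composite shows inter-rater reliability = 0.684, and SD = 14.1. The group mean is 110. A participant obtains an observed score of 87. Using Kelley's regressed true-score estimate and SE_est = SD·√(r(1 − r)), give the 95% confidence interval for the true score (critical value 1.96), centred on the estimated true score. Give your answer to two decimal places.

[81.42, 107.12]

T̂ = 0.6840(87) + 0.3160(110) ≈ 94.2680
SE_est = 14.1000·√[r(1 − r)] ≈ 6.5553
CI = 94.2680 ± 1.96 * 6.5553 → [81.4197, 107.1163]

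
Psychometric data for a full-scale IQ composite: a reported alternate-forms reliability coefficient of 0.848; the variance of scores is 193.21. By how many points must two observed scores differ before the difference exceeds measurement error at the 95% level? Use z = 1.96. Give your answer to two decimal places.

σ = 193.21^(1/2) = 13.9000
The standard error of measurement is 13.9000×√(1 − 0.8480) ≈ 13.9000×0.3899 ≈ 5.4192.
SE_diff = √2 × SEM ≈ 7.6639
Smallest detectable difference = 1.96×7.6639 ≈ 15.0213

15.02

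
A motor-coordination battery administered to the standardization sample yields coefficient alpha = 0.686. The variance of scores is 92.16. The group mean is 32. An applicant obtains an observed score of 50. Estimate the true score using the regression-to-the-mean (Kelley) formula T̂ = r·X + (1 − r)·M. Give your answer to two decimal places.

44.35

T̂ = r·X + (1 − r)·M = 0.686*50 + 0.314*32 = 34.300 + 10.048 ≈ 44.348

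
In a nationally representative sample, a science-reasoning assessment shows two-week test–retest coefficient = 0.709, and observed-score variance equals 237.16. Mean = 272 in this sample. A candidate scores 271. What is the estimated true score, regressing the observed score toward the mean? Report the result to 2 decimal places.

271.29

T̂ = r·X + (1 − r)·M = 0.709·271 + 0.291·272 = 192.139 + 79.152 ≈ 271.291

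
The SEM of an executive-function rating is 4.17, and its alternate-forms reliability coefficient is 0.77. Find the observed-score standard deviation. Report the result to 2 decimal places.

8.70

σ = SEM·(1 − r)^(−1/2) ≈ 4.17*2.0851 ≈ 8.6951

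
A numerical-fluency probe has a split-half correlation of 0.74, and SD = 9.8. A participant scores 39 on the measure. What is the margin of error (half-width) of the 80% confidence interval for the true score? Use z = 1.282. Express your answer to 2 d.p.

4.86

r_full = 2·0.74 / (1 + 0.74) ≈ 0.8506
The standard error of measurement is 9.8000·√(1 − 0.8506) ≈ 9.8000·0.3866 ≈ 3.7882.
1.282 · SEM ≈ 4.8565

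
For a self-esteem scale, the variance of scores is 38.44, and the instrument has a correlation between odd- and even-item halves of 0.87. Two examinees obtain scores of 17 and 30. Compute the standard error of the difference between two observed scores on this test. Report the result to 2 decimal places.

2.31

σ = 38.44^(1/2) = 6.2000
Full-length reliability (Spearman-Brown) = 2(0.87)/(1+0.87) ≈ 0.9305
SEM = 6.2000×√(1 − 0.9305) ≈ 1.6347
Standard error of the difference = 1.6347·√2 ≈ 2.3118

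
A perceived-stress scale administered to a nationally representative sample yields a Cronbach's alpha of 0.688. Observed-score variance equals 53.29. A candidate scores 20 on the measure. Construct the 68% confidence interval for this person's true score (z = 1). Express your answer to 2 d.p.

[15.92, 24.08]

σ = 53.29^(1/2) = 7.3000
SEM = 7.3000*√(1 − 0.6880) ≃ 4.0776
Margin = 1 * 4.0776 ≃ 4.0776
68% CI: 20 ± 4.0776 = [15.9224, 24.0776]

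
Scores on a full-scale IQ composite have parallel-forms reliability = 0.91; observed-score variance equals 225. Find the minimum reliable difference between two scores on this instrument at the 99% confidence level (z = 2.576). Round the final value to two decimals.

SD = √225 ≈ 15.0000
The standard error of measurement is 15.0000*√(1 − 0.9100) ≈ 15.0000*0.3000 ≈ 4.5000.
SE_diff = SEM * √2 ≈ 4.5000 * 1.4142 ≈ 6.3640
Minimum reliable difference = 2.576 * SE_diff ≈ 2.576 * 6.3640 ≈ 16.3936

16.39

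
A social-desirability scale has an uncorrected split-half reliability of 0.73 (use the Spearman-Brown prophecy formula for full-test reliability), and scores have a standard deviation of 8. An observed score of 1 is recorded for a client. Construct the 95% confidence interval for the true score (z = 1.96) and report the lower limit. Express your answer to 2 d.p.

r_full = 2·0.73 / (1 + 0.73) ≃ 0.8439
SEM = 8.0000 * √(1 − 0.8439) = 8.0000 * √0.1561 ≃ 8.0000 * 0.3951 ≃ 3.1604
Half-width = 1.96*3.1604 ≃ 6.1945
Lower limit = 1 − 6.1945 ≃ -5.1945

-5.19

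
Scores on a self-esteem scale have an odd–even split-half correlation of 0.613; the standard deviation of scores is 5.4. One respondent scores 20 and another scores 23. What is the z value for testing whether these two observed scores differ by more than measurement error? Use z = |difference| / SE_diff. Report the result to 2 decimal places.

0.80

r_full = 2·0.613 / (1 + 0.613) ≃ 0.7601
The standard error of measurement is 5.4000×√(1 − 0.7601) ≃ 5.4000×0.4898 ≃ 2.6450.
Standard error of the difference = 2.6450·√2 ≃ 3.7406
z = |20 − 23| / 3.7406 = 3 / 3.7406 ≃ 0.8020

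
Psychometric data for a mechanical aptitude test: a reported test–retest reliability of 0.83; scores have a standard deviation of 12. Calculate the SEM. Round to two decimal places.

4.95

The standard error of measurement is 12.000×√(1 − 0.830) ≃ 12.000×0.412 ≃ 4.948.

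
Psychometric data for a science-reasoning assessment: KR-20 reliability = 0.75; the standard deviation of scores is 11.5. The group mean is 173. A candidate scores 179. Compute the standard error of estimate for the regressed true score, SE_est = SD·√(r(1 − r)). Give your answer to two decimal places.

SE_est = SD · √(r(1 − r)) = 11.5000 · √0.1875 ≈ 11.5000 · 0.4330 ≈ 4.9796

4.98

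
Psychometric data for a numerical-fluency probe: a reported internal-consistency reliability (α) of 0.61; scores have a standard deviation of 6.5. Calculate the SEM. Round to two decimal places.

4.06

The standard error of measurement is 6.500·√(1 − 0.610) ≃ 6.500·0.624 ≃ 4.059.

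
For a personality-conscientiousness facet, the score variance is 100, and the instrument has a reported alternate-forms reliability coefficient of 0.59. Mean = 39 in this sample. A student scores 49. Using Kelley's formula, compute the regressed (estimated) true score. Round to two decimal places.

44.90

T̂ = 0.590(49) + 0.410(39) ≈ 44.900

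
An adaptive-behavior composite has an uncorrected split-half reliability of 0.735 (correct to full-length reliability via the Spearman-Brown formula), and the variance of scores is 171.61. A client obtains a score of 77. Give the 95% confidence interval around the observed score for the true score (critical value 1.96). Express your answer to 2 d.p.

[66.97, 87.03]

SD = √171.61 ≃ 13.1000
Spearman-Brown: r = 2(0.735) / (1 + 0.735) = 1.4700 / 1.7350 ≃ 0.8473
SEM = 13.1000·√(1 − 0.8473) ≃ 5.1197
Half-width = 1.96·5.1197 ≃ 10.0346
95% CI: 77 ± 10.0346 = [66.9654, 87.0346]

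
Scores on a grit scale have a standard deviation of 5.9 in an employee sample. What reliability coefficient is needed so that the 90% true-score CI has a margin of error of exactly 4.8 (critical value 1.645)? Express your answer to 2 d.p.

0.76

SEM needed = half-width / z = 4.8/1.645 ≈ 2.9179
r = 1 − (2.9179/5.9)² ≈ 1 − 0.2446 ≈ 0.7554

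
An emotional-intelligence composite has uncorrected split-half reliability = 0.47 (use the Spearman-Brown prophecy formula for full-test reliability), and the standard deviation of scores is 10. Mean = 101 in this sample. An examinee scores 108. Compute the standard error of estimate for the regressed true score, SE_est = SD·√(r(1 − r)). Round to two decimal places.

4.80

Full-length reliability (Spearman-Brown) = 2(0.47)/(1+0.47) ≈ 0.6395
SE_est = 10.0000×√(0.6395×0.3605) ≈ 4.8016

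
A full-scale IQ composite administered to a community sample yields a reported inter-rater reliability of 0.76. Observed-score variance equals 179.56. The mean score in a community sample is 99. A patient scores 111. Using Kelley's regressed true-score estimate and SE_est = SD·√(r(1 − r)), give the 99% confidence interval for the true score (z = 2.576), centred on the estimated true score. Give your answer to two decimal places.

[93.38, 122.86]

SD = √179.56 ≃ 13.400
T̂ = r·X + (1 − r)·M = 0.760×111 + 0.240×99 = 84.360 + 23.760 ≃ 108.120
SE_est = 13.400·√[r(1 − r)] ≃ 5.723
CI = 108.120 ± 2.576 × 5.723 → [93.378, 122.862]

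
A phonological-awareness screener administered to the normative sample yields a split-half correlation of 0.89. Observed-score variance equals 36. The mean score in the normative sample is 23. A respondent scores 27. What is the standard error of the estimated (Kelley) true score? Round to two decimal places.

1.40

SD = √36 = 6.0000
Full-length reliability (Spearman-Brown) = 2(0.89)/(1+0.89) ≈ 0.9418
SE_est = 6.0000·√[r(1 − r)] ≈ 1.4047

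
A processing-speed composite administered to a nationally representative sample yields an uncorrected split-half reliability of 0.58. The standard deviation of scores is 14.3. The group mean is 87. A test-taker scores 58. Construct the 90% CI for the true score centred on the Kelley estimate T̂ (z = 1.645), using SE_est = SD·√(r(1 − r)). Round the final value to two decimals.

[55.32, 76.10]

r_full = 2·0.58 / (1 + 0.58) ≈ 0.7342
T̂ = r·X + (1 − r)·M = 0.7342·58 + 0.2658·87 ≈ 42.5823 + 23.1266 ≈ 65.7089
SE_est = SD · √(r(1 − r)) = 14.3000 · √0.1952 ≈ 14.3000 · 0.4418 ≈ 6.3173
90% CI: 65.7089 ± 10.3920 ≈ (55.3169, 76.1008)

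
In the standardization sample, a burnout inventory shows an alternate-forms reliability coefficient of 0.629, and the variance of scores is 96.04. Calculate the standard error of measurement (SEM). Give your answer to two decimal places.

σ = 96.04^(1/2) = 9.800
SEM = 9.800 * √(1 − 0.629) = 9.800 * √0.371 ≈ 9.800 * 0.609 ≈ 5.969

5.97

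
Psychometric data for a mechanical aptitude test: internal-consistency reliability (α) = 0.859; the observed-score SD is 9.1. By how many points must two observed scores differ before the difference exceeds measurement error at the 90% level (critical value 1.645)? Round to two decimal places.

7.95

The standard error of measurement is 9.100·√(1 − 0.859) ≈ 9.100·0.375 ≈ 3.417.
SE_diff = √2 · SEM ≈ 4.832
Smallest detectable difference = 1.645·4.832 ≈ 7.949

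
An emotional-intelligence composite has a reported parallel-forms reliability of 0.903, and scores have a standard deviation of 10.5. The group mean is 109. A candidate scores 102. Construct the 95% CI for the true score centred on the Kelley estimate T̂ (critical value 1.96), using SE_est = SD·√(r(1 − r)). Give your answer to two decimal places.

T̂ = 0.903(102) + 0.097(109) ≈ 102.679
SE_est = 10.500·√[r(1 − r)] ≈ 3.108
95% CI: 102.679 ± 6.091 ≈ (96.588, 108.770)

[96.59, 108.77]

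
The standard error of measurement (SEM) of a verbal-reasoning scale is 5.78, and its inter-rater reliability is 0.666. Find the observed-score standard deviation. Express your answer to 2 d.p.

10.00

SD = SEM / √(1 − r) = 5.78 / √0.33400 ≃ 5.78 / 0.57793 ≃ 10.00126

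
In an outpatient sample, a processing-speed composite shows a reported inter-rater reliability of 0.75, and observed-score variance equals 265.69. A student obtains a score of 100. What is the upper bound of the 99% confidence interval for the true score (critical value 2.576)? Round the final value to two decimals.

σ = 265.69^(1/2) = 16.300
The standard error of measurement is 16.300×√(1 − 0.750) ≈ 16.300×0.500 ≈ 8.150.
Margin = 2.576 × 8.150 ≈ 20.994
Upper bound: 100 + 20.994 = 120.994

120.99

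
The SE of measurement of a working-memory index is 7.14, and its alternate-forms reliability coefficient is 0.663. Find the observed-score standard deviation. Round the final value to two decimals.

12.30

σ = SEM·(1 − r)^(−1/2) ≈ 7.14*1.723 ≈ 12.299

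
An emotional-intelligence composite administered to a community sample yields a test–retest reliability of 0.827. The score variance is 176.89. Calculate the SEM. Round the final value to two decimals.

5.53

σ = 176.89^(1/2) = 13.300
SEM = 13.300 × √(1 − 0.827) = 13.300 × √0.173 ≈ 13.300 × 0.416 ≈ 5.532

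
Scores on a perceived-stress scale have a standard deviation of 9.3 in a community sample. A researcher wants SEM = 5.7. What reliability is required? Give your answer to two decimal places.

r = 1 − (5.700/9.3)² ≈ 1 − 0.376 ≈ 0.624

0.62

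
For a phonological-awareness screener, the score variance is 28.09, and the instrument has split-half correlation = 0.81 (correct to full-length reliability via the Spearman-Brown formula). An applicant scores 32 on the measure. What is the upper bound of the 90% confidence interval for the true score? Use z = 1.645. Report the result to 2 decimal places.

σ = 28.09^(1/2) = 5.3000
Spearman-Brown: r = 2(0.81) / (1 + 0.81) = 1.6200 / 1.8100 ≈ 0.8950
SEM = 5.3000·√(1 − 0.8950) ≈ 1.7172
1.645 · SEM ≈ 2.8247
Upper bound: 32 + 2.8247 = 34.8247

34.82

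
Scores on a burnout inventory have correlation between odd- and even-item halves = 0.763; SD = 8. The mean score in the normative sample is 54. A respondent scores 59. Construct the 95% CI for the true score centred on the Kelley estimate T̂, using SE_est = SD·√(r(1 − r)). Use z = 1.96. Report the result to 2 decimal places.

Spearman-Brown: r = 2(0.763) / (1 + 0.763) = 1.526 / 1.763 ≈ 0.866
T̂ = 0.866(59) + 0.134(54) ≈ 58.328
SE_est = 8.000·√[r(1 − r)] ≈ 2.729
CI = 58.328 ± 1.96 * 2.729 → [52.979, 63.677]

[52.98, 63.68]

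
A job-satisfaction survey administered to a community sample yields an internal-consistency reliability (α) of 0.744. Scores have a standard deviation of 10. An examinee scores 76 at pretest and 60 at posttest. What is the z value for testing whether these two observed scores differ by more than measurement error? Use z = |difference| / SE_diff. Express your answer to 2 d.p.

SEM = 10.0000×√(1 − 0.7440) ≈ 5.0596
SE_diff = √2 × SEM ≈ 7.1554
z = |76 − 60| / 7.1554 = 16 / 7.1554 ≈ 2.2361

2.24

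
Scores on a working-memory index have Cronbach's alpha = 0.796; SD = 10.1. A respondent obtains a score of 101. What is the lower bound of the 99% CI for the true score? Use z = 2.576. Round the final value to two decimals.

89.25

SEM = 10.100 * √(1 − 0.796) = 10.100 * √0.204 ≈ 10.100 * 0.452 ≈ 4.562
Margin = 2.576 * 4.562 ≈ 11.751
Lower limit = 101 − 11.751 ≈ 89.249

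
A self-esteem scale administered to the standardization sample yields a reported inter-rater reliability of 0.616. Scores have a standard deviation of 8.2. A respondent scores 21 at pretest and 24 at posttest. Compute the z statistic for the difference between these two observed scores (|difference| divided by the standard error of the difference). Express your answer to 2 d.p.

0.42

SEM = 8.2000 · √(1 − 0.6160) = 8.2000 · √0.3840 ≈ 8.2000 · 0.6197 ≈ 5.0814
Standard error of the difference = 5.0814·√2 ≈ 7.1861
z = |21 − 24| / 7.1861 = 3 / 7.1861 ≈ 0.4175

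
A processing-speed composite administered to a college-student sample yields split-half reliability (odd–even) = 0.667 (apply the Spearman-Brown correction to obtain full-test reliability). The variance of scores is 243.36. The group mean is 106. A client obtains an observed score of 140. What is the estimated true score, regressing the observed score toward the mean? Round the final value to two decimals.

r_full = 2·0.667 / (1 + 0.667) ≈ 0.800
T̂ = 0.800(140) + 0.200(106) ≈ 133.208

133.21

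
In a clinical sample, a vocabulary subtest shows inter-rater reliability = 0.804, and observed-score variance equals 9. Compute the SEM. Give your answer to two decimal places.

1.33

σ = 9^(1/2) = 3.0000
SEM = 3.0000 * √(1 − 0.8040) = 3.0000 * √0.1960 ≃ 3.0000 * 0.4427 ≃ 1.3282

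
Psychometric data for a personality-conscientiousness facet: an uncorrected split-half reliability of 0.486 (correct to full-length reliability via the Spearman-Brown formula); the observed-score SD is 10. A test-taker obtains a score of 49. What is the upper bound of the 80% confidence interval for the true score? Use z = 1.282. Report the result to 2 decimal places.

56.54

Spearman-Brown: r = 2(0.486) / (1 + 0.486) = 0.97200 / 1.48600 ≈ 0.65410
SEM = 10.00000 * √(1 − 0.65410) = 10.00000 * √0.34590 ≈ 10.00000 * 0.58813 ≈ 5.88128
Half-width = 1.282*5.88128 ≈ 7.53981
Upper bound: 49 + 7.53981 = 56.53981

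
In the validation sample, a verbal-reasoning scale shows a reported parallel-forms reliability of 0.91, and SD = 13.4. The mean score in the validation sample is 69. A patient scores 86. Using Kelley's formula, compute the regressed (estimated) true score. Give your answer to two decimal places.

84.47

T̂ = 0.9100(86) + 0.0900(69) ≈ 84.4700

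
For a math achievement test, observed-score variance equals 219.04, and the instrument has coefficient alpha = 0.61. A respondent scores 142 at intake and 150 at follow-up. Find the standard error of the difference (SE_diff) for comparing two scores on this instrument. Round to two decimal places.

SD = √219.04 = 14.8000
SEM = 14.8000 · √(1 − 0.6100) = 14.8000 · √0.3900 ≈ 14.8000 · 0.6245 ≈ 9.2426
Standard error of the difference = 9.2426·√2 ≈ 13.0710

13.07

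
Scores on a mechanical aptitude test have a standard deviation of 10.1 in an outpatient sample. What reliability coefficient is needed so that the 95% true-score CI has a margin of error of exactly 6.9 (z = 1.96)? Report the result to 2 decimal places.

Required SEM = 6.9 / 1.96 ≈ 3.520
r = 1 − (3.520/10.1)² ≈ 1 − 0.121 ≈ 0.879

0.88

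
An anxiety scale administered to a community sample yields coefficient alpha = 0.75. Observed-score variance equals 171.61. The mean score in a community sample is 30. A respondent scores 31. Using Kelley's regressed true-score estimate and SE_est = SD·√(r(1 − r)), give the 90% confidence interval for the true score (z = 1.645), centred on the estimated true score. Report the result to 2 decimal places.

[21.42, 40.08]

SD = √171.61 ≈ 13.10000
T̂ = r·X + (1 − r)·M = 0.75000*31 + 0.25000*30 = 23.25000 + 7.50000 ≈ 30.75000
SE_est = 13.10000·√[r(1 − r)] ≈ 5.67247
CI = 30.75000 ± 1.645 * 5.67247 → [21.41879, 40.08121]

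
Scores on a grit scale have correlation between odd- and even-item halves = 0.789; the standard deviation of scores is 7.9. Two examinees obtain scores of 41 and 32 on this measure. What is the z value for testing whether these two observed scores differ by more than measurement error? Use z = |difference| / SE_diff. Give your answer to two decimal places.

2.35

r_full = 2·0.789 / (1 + 0.789) ≈ 0.882
SEM = 7.900·√(1 − 0.882) ≈ 2.713
Standard error of the difference = 2.713·√2 ≈ 3.837
z = 9 / 3.837 ≈ 2.346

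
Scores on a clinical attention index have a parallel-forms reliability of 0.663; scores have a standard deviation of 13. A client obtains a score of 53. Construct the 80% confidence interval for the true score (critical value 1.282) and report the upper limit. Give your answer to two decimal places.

62.67

SEM = 13.0000 × √(1 − 0.6630) = 13.0000 × √0.3370 ≈ 13.0000 × 0.5805 ≈ 7.5467
1.282 × SEM ≈ 9.6749
Upper bound: 53 + 9.6749 = 62.6749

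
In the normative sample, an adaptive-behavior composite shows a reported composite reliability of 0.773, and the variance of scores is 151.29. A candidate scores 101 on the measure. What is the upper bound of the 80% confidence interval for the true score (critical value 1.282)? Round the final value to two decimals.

108.51

SD = √151.29 ≃ 12.3000
SEM = 12.3000 × √(1 − 0.7730) = 12.3000 × √0.2270 ≃ 12.3000 × 0.4764 ≃ 5.8603
1.282 × SEM ≃ 7.5129
Upper bound: 101 + 7.5129 = 108.5129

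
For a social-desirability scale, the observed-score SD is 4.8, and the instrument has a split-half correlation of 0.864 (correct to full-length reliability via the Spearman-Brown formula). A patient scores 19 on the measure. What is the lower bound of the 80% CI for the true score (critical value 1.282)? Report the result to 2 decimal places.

r_full = 2·0.864 / (1 + 0.864) ≈ 0.927
SEM = 4.800×√(1 − 0.927) ≈ 1.297
Half-width = 1.282×1.297 ≈ 1.662
Lower limit = 19 − 1.662 ≈ 17.338

17.34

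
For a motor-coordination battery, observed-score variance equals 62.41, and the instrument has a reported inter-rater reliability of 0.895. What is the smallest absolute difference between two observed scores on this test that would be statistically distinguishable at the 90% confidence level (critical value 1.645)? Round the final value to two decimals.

SD = √62.41 ≈ 7.900
SEM = 7.900 · √(1 − 0.895) = 7.900 · √0.105 ≈ 7.900 · 0.324 ≈ 2.560
SE_diff = √2 · SEM ≈ 3.620
Smallest detectable difference = 1.645·3.620 ≈ 5.955

5.96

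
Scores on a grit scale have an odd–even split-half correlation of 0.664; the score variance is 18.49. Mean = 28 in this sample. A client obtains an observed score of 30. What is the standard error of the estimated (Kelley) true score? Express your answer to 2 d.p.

1.73

SD = √18.49 = 4.300
r_full = 2·0.664 / (1 + 0.664) ≈ 0.798
SE_est = 4.300*√(0.798*0.202) ≈ 1.726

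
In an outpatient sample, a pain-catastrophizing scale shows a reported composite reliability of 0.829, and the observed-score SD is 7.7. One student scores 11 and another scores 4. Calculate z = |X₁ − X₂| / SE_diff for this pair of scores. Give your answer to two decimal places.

The standard error of measurement is 7.7000*√(1 − 0.8290) ≈ 7.7000*0.4135 ≈ 3.1841.
Standard error of the difference = 3.1841·√2 ≈ 4.5030
z = 7 / 4.5030 ≈ 1.5545

1.55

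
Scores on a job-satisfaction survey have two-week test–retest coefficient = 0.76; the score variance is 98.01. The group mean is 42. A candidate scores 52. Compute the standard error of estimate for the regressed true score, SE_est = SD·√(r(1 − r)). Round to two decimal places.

4.23

σ = 98.01^(1/2) = 9.900
SE_est = 9.900*√(0.760*0.240) ≃ 4.228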